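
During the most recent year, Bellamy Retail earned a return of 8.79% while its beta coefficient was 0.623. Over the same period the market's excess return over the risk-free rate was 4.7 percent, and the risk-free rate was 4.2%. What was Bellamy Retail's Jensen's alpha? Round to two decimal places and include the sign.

CAPM benchmark = R_f + β(R_m − R_f) = 4.2% + 0.623 × 4.7% = 7.1281%
α = actual − benchmark = 8.79% − 7.1281% = +1.66%

+1.66%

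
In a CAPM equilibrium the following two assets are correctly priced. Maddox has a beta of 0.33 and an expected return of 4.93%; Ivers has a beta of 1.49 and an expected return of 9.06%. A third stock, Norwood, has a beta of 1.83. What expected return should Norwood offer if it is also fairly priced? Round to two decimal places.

10.27%

MRP (SML slope) = (9.06% − 4.93%) / (1.49 − 0.33) = 4.13% / 1.16 = 3.5603%
R_f (intercept) = 4.93% − 0.33 × 3.5603% = 3.7551%
E(R_Norwood) = R_f + β × MRP = 3.7551% + 1.83 × 3.5603% = 10.27%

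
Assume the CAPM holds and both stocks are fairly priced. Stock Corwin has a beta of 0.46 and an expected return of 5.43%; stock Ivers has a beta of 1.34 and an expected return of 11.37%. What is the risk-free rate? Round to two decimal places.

Both satisfy E(R) = R_f + β·MRP, so the slope of the SML is
MRP = (11.37% − 5.43%) / (1.34 − 0.46) = 5.94% / 0.88 = 6.7500%
R_f = E(R_Corwin) − β_Corwin·MRP = 5.43% − 0.46 × 6.7500% = 2.3250%

2.33%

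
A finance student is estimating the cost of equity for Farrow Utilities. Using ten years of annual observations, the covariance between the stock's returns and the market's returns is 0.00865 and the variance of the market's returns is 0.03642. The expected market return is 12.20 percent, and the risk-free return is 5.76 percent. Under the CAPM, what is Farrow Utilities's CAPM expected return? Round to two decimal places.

β = Cov(R_i, R_m) / Var(R_m) = 0.00865 / 0.03642 = 0.2375
MRP = 12.20% − 5.76% = 6.44%
E(R) = R_f + β × MRP = 5.76% + 0.2375 × 6.44% = 7.29%

7.29%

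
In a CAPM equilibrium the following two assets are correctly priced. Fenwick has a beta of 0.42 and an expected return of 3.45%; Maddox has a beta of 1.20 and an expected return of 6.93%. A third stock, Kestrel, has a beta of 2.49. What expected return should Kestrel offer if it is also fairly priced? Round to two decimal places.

MRP (SML slope) = (6.93% − 3.45%) / (1.20 − 0.42) = 3.48% / 0.78 = 4.4615%
R_f (intercept) = 3.45% − 0.42 × 4.4615% = 1.5762%
E(R_Kestrel) = R_f + β × MRP = 1.5762% + 2.49 × 4.4615% = 12.69%

12.69%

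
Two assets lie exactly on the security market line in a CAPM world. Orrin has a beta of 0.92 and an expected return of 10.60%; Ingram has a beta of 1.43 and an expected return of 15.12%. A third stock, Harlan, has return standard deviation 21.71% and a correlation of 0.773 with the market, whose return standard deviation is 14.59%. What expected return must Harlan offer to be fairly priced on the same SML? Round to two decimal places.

MRP = (15.12% − 10.60%) / (1.43 − 0.92) = 8.8627%
R_f = 10.60% − 0.92 × 8.8627% = 2.4463%
β_Harlan = ρ·σ_i/σ_m = 0.773 × 21.71 / 14.59 = 1.1502
E(R_Harlan) = R_f + β × MRP = 2.4463% + 1.1502 × 8.8627% = 12.64%

12.64%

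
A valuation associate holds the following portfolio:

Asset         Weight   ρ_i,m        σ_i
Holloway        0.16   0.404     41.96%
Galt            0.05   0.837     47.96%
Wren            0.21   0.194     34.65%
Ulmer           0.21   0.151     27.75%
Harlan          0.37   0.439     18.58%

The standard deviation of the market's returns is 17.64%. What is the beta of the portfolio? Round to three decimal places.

β_Holloway = 0.404 × 41.96% / 17.64% = 0.9610
β_Galt = 0.837 × 47.96% / 17.64% = 2.2757
β_Wren = 0.194 × 34.65% / 17.64% = 0.3811
β_Ulmer = 0.151 × 27.75% / 17.64% = 0.2375
β_Harlan = 0.439 × 18.58% / 17.64% = 0.4624
β_P = Σ w_i β_i = 0.16×0.9610 + 0.05×2.2757 + 0.21×0.3811 + 0.21×0.2375 + 0.37×0.4624 = 0.5685

0.569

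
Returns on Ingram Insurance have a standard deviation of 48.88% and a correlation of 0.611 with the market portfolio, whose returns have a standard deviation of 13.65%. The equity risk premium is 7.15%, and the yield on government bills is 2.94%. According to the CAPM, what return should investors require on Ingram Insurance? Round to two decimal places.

18.58%

β = ρ × σ_i / σ_m = 0.611 × 48.88% / 13.65% = 2.1880
E(R) = 2.94% + 2.1880 × 7.15% = 18.58%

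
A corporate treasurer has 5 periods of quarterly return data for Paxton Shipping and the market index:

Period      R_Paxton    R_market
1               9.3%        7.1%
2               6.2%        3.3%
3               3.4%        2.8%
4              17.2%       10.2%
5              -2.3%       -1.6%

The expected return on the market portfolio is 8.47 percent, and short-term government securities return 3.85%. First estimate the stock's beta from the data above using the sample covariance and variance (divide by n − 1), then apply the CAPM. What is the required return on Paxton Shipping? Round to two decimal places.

Mean R_i = (9.3 + 6.2 + 3.4 + 17.2 − 2.3) / 5 = 6.7600%
Mean R_m = (7.1 + 3.3 + 2.8 + 10.2 − 1.6) / 5 = 4.3600%
Σ(R_i − R̄_i)(R_m − R̄_m) = 127.7620  ⇒  Cov = 127.7620 / 4 = 31.9405
Σ(R_m − R̄_m)² = 80.6920  ⇒  Var(R_m) = 80.6920 / 4 = 20.1730
β = Cov / Var(R_m) = 31.9405 / 20.1730 = 1.5833
MRP = 8.47% − 3.85% = 4.62%
E(R) = R_f + β × MRP = 3.85% + 1.5833 × 4.62% = 11.16%

11.16%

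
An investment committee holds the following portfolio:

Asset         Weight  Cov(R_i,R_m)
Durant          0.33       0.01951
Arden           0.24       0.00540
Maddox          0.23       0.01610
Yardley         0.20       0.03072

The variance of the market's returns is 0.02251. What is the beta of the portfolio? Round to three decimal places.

0.781

β_Durant = 0.01951 / 0.02251 = 0.8667
β_Arden = 0.00540 / 0.02251 = 0.2399
β_Maddox = 0.01610 / 0.02251 = 0.7152
β_Yardley = 0.03072 / 0.02251 = 1.3647
β_P = Σ w_i β_i = 0.33×0.8667 + 0.24×0.2399 + 0.23×0.7152 + 0.20×1.3647 = 0.7810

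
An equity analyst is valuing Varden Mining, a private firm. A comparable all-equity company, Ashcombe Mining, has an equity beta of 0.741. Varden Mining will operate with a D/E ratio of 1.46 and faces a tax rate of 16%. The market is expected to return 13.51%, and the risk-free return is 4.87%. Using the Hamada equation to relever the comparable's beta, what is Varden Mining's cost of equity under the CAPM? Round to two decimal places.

β_L = β_U × [1 + (1 − t)(D/E)] = 0.741 × [1 + (1 − 0.16) × 1.46]
    = 0.741 × [1 + 0.84 × 1.46] = 0.741 × 2.2264 = 1.6498
MRP = 13.51% − 4.87% = 8.64%
E(R) = R_f + β_L × MRP = 4.87% + 1.6498 × 8.64% = 19.12%

19.12%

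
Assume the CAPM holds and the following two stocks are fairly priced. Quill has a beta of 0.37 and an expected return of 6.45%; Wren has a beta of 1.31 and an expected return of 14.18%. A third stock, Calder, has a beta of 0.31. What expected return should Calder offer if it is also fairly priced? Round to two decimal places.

5.96%

MRP (SML slope) = (14.18% − 6.45%) / (1.31 − 0.37) = 7.73% / 0.94 = 8.2234%
R_f (intercept) = 6.45% − 0.37 × 8.2234% = 3.4073%
E(R_Calder) = R_f + β × MRP = 3.4073% + 0.31 × 8.2234% = 5.96%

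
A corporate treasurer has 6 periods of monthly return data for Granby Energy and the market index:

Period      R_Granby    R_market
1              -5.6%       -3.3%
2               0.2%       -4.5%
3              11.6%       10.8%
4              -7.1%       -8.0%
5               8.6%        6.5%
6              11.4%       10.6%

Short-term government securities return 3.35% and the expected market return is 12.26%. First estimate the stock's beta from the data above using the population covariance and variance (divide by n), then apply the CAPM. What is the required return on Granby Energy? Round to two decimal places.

Mean R_i = (-5.6 + 0.2 + 11.6 − 7.1 + 8.6 + 11.4) / 6 = 3.1833%
Mean R_m = (-3.3 − 4.5 + 10.8 − 8.0 + 6.5 + 10.6) / 6 = 2.0167%
Σ(R_i − R̄_i)(R_m − R̄_m) = 337.8817  ⇒  Cov = 337.8817 / 6 = 56.3136
Σ(R_m − R̄_m)² = 341.9883  ⇒  Var(R_m) = 341.9883 / 6 = 56.9981
β = Cov / Var(R_m) = 56.3136 / 56.9981 = 0.9880
MRP = 12.26% − 3.35% = 8.91%
E(R) = R_f + β × MRP = 3.35% + 0.9880 × 8.91% = 12.15%

12.15%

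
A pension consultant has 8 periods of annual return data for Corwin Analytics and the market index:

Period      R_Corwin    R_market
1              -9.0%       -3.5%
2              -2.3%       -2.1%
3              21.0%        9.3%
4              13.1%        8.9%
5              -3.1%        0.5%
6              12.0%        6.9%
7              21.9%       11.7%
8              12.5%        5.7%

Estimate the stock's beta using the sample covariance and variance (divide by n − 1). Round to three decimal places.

Mean R_i = (-9.0 − 2.3 + 21.0 + 13.1 − 3.1 + 12.0 + 21.9 + 12.5) / 8 = 8.2625%
Mean R_m = (-3.5 − 2.1 + 9.3 + 8.9 + 0.5 + 6.9 + 11.7 + 5.7) / 8 = 4.6750%
Σ(R_i − R̄_i)(R_m − R̄_m) = 447.9325  ⇒  Cov = 447.9325 / 7 = 63.9904
Σ(R_m − R̄_m)² = 224.7550  ⇒  Var(R_m) = 224.7550 / 7 = 32.1079
β = Cov / Var(R_m) = 63.9904 / 32.1079 = 1.9930

1.993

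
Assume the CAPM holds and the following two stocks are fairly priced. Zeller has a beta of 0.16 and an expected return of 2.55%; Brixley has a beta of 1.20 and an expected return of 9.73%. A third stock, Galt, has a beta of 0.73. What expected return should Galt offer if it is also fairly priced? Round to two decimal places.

MRP (SML slope) = (9.73% − 2.55%) / (1.20 − 0.16) = 7.18% / 1.04 = 6.9038%
R_f (intercept) = 2.55% − 0.16 × 6.9038% = 1.4454%
E(R_Galt) = R_f + β × MRP = 1.4454% + 0.73 × 6.9038% = 6.49%

6.49%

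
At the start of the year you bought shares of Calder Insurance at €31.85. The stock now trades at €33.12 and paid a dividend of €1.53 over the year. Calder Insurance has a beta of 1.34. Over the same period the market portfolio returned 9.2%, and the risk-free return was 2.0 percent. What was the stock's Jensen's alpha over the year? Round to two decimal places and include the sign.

-2.86%

Realised HPR = (P1 + D1 − P0) / P0 = (33.12 + 1.53 − 31.85) / 31.85 = 2.80 / 31.85 = 8.7912%
MRP = 9.2% − 2.0% = 7.20%
CAPM required = R_f + β·MRP = 2.0% + 1.34 × 7.2% = 11.6480%
α = realised − required = 8.7912% − 11.6480% = -2.86%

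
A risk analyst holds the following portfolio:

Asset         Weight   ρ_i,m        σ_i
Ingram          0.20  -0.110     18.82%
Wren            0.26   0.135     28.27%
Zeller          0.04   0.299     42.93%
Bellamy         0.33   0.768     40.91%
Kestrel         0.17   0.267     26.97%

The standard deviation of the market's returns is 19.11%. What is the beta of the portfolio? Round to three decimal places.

0.664

β_Ingram = -0.110 × 18.82% / 19.11% = -0.1083
β_Wren = 0.135 × 28.27% / 19.11% = 0.1997
β_Zeller = 0.299 × 42.93% / 19.11% = 0.6717
β_Bellamy = 0.768 × 40.91% / 19.11% = 1.6441
β_Kestrel = 0.267 × 26.97% / 19.11% = 0.3768
β_P = Σ w_i β_i = 0.20×-0.1083 + 0.26×0.1997 + 0.04×0.6717 + 0.33×1.6441 + 0.17×0.3768 = 0.6637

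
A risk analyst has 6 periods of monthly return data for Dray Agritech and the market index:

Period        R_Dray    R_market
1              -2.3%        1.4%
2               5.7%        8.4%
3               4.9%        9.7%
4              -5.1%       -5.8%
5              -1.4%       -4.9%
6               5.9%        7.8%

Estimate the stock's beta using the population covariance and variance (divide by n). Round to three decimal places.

Mean R_i = (-2.3 + 5.7 + 4.9 − 5.1 − 1.4 + 5.9) / 6 = 1.2833%
Mean R_m = (1.4 + 8.4 + 9.7 − 5.8 − 4.9 + 7.8) / 6 = 2.7667%
Σ(R_i − R̄_i)(R_m − R̄_m) = 153.3467  ⇒  Cov = 153.3467 / 6 = 25.5578
Σ(R_m − R̄_m)² = 239.1733  ⇒  Var(R_m) = 239.1733 / 6 = 39.8622
β = Cov / Var(R_m) = 25.5578 / 39.8622 = 0.6412

0.641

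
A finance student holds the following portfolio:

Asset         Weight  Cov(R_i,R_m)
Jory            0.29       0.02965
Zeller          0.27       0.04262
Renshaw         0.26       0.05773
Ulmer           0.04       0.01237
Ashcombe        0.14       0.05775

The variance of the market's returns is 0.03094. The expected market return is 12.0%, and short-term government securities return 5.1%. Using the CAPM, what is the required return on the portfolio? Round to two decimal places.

β_Jory = 0.02965 / 0.03094 = 0.9583
β_Zeller = 0.04262 / 0.03094 = 1.3775
β_Renshaw = 0.05773 / 0.03094 = 1.8659
β_Ulmer = 0.01237 / 0.03094 = 0.3998
β_Ashcombe = 0.05775 / 0.03094 = 1.8665
β_P = Σ w_i β_i = 0.29×0.9583 + 0.27×1.3775 + 0.26×1.8659 + 0.04×0.3998 + 0.14×1.8665 = 1.4123
MRP = 12.0% − 5.1% = 6.90%
E(R_P) = R_f + β_P × MRP = 5.1% + 1.4123 × 6.9% = 14.84%

14.84%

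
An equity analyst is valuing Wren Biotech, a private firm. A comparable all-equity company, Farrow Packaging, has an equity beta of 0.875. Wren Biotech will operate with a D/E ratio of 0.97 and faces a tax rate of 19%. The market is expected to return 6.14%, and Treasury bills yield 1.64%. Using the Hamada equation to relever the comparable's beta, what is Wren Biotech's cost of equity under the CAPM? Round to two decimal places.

β_L = β_U × [1 + (1 − t)(D/E)] = 0.875 × [1 + (1 − 0.19) × 0.97]
    = 0.875 × [1 + 0.81 × 0.97] = 0.875 × 1.7857 = 1.5625
MRP = 6.14% − 1.64% = 4.50%
E(R) = R_f + β_L × MRP = 1.64% + 1.5625 × 4.50% = 8.67%

8.67%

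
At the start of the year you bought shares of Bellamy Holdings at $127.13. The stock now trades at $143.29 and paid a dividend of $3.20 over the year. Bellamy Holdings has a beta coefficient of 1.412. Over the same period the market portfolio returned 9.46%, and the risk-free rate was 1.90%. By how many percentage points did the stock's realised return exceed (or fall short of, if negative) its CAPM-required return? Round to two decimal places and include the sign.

Realised HPR = (P1 + D1 − P0) / P0 = (143.29 + 3.20 − 127.13) / 127.13 = 19.36 / 127.13 = 15.2285%
MRP = 9.46% − 1.90% = 7.56%
CAPM required = R_f + β·MRP = 1.90% + 1.412 × 7.56% = 12.57472%
α = realised − required = 15.2285% − 12.57472% = +2.65%

+2.65%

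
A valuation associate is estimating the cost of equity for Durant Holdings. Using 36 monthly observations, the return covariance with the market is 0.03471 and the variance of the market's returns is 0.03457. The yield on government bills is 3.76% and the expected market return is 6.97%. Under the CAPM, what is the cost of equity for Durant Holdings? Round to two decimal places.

β = Cov(R_i, R_m) / Var(R_m) = 0.03471 / 0.03457 = 1.0040
MRP = 6.97% − 3.76% = 3.21%
E(R) = R_f + β × MRP = 3.76% + 1.0040 × 3.21% = 6.98%

6.98%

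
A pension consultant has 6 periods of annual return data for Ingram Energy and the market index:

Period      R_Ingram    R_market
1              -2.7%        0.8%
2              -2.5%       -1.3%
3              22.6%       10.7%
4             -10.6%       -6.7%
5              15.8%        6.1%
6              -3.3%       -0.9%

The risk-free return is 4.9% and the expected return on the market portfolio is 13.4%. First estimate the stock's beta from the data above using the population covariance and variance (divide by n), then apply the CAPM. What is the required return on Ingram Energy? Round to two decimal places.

Mean R_i = (-2.7 − 2.5 + 22.6 − 10.6 + 15.8 − 3.3) / 6 = 3.2167%
Mean R_m = (0.8 − 1.3 + 10.7 − 6.7 + 6.1 − 0.9) / 6 = 1.4500%
Σ(R_i − R̄_i)(R_m − R̄_m) = 385.2950  ⇒  Cov = 385.2950 / 6 = 64.2158
Σ(R_m − R̄_m)² = 187.1150  ⇒  Var(R_m) = 187.1150 / 6 = 31.1858
β = Cov / Var(R_m) = 64.2158 / 31.1858 = 2.0591
MRP = 13.4% − 4.9% = 8.50%
E(R) = R_f + β × MRP = 4.9% + 2.0591 × 8.5% = 22.40%

22.40%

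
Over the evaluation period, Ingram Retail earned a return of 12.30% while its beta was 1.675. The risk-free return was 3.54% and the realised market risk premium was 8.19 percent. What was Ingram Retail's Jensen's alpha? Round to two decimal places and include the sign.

-4.96%

CAPM benchmark = R_f + β(R_m − R_f) = 3.54% + 1.675 × 8.19% = 17.25825%
α = actual − benchmark = 12.30% − 17.25825% = -4.96%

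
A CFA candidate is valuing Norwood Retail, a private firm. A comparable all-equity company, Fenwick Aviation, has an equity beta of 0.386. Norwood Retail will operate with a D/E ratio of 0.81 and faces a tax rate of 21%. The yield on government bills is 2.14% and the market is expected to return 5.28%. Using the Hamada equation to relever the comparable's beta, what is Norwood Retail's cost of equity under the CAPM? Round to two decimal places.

β_L = β_U × [1 + (1 − t)(D/E)] = 0.386 × [1 + (1 − 0.21) × 0.81]
    = 0.386 × [1 + 0.79 × 0.81] = 0.386 × 1.6399 = 0.6330
MRP = 5.28% − 2.14% = 3.14%
E(R) = R_f + β_L × MRP = 2.14% + 0.6330 × 3.14% = 4.13%

4.13%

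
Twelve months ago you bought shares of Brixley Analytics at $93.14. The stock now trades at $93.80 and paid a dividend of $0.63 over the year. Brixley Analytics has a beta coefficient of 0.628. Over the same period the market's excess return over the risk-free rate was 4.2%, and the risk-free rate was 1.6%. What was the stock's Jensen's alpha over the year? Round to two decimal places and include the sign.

Realised HPR = (P1 + D1 − P0) / P0 = (93.80 + 0.63 − 93.14) / 93.14 = 1.29 / 93.14 = 1.3850%
CAPM required = R_f + β·MRP = 1.6% + 0.628 × 4.2% = 4.2376%
α = realised − required = 1.3850% − 4.2376% = -2.85%

-2.85%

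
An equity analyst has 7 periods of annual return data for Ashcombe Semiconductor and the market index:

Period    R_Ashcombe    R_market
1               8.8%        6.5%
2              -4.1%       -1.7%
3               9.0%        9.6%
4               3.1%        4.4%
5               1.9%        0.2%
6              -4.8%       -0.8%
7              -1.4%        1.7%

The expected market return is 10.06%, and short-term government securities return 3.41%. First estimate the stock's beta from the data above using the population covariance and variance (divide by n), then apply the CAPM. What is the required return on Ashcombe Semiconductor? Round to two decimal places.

Mean R_i = (8.8 − 4.1 + 9.0 + 3.1 + 1.9 − 4.8 − 1.4) / 7 = 1.7857%
Mean R_m = (6.5 − 1.7 + 9.6 + 4.4 + 0.2 − 0.8 + 1.7) / 7 = 2.8429%
Σ(R_i − R̄_i)(R_m − R̄_m) = 130.5143  ⇒  Cov = 130.5143 / 7 = 18.6449
Σ(R_m − R̄_m)² = 103.6571  ⇒  Var(R_m) = 103.6571 / 7 = 14.8082
β = Cov / Var(R_m) = 18.6449 / 14.8082 = 1.2591
MRP = 10.06% − 3.41% = 6.65%
E(R) = R_f + β × MRP = 3.41% + 1.2591 × 6.65% = 11.78%

11.78%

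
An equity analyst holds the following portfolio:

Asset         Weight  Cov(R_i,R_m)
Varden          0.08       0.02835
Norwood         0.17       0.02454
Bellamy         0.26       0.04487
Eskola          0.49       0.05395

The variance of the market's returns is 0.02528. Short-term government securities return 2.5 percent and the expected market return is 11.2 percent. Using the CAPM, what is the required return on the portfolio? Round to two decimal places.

β_Varden = 0.02835 / 0.02528 = 1.1214
β_Norwood = 0.02454 / 0.02528 = 0.9707
β_Bellamy = 0.04487 / 0.02528 = 1.7749
β_Eskola = 0.05395 / 0.02528 = 2.1341
β_P = Σ w_i β_i = 0.08×1.1214 + 0.17×0.9707 + 0.26×1.7749 + 0.49×2.1341 = 1.7619
MRP = 11.2% − 2.5% = 8.70%
E(R_P) = R_f + β_P × MRP = 2.5% + 1.7619 × 8.7% = 17.83%

17.83%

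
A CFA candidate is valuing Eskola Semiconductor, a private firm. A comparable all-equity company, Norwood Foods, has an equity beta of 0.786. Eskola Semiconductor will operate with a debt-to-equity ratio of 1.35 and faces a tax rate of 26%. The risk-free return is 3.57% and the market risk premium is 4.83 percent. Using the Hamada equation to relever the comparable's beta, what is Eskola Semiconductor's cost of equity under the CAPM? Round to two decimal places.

11.16%

β_L = β_U × [1 + (1 − t)(D/E)] = 0.786 × [1 + (1 − 0.26) × 1.35]
    = 0.786 × [1 + 0.74 × 1.35] = 0.786 × 1.9990 = 1.5712
E(R) = R_f + β_L × MRP = 3.57% + 1.5712 × 4.83% = 11.16%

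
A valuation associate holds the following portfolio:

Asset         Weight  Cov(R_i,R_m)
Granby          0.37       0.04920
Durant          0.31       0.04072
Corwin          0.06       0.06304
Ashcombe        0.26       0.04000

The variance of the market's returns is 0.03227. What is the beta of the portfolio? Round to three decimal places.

β_Granby = 0.04920 / 0.03227 = 1.5246
β_Durant = 0.04072 / 0.03227 = 1.2619
β_Corwin = 0.06304 / 0.03227 = 1.9535
β_Ashcombe = 0.04000 / 0.03227 = 1.2395
β_P = Σ w_i β_i = 0.37×1.5246 + 0.31×1.2619 + 0.06×1.9535 + 0.26×1.2395 = 1.3948

1.395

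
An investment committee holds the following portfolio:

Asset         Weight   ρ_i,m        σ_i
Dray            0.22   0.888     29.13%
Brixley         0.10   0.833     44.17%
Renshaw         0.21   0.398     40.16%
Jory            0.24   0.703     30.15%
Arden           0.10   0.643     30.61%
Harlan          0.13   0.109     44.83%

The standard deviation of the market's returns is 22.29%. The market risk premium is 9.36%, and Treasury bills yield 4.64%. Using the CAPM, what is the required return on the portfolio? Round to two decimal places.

13.21%

β_Dray = 0.888 × 29.13% / 22.29% = 1.1605
β_Brixley = 0.833 × 44.17% / 22.29% = 1.6507
β_Renshaw = 0.398 × 40.16% / 22.29% = 0.7171
β_Jory = 0.703 × 30.15% / 22.29% = 0.9509
β_Arden = 0.643 × 30.61% / 22.29% = 0.8830
β_Harlan = 0.109 × 44.83% / 22.29% = 0.2192
β_P = Σ w_i β_i = 0.22×1.1605 + 0.10×1.6507 + 0.21×0.7171 + 0.24×0.9509 + 0.10×0.8830 + 0.13×0.2192 = 0.9160
E(R_P) = R_f + β_P × MRP = 4.64% + 0.9160 × 9.36% = 13.21%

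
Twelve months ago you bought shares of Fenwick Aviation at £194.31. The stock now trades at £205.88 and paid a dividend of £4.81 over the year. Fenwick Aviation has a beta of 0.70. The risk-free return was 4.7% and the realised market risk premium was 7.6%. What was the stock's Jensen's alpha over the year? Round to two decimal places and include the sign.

Realised HPR = (P1 + D1 − P0) / P0 = (205.88 + 4.81 − 194.31) / 194.31 = 16.38 / 194.31 = 8.4298%
CAPM required = R_f + β·MRP = 4.7% + 0.70 × 7.6% = 10.0200%
α = realised − required = 8.4298% − 10.0200% = -1.59%

-1.59%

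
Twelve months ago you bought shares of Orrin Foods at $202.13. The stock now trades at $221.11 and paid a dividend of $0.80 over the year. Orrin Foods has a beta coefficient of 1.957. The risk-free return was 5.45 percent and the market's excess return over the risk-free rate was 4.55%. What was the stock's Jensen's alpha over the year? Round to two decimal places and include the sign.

Realised HPR = (P1 + D1 − P0) / P0 = (221.11 + 0.80 − 202.13) / 202.13 = 19.78 / 202.13 = 9.7858%
CAPM required = R_f + β·MRP = 5.45% + 1.957 × 4.55% = 14.35435%
α = realised − required = 9.7858% − 14.35435% = -4.57%

-4.57%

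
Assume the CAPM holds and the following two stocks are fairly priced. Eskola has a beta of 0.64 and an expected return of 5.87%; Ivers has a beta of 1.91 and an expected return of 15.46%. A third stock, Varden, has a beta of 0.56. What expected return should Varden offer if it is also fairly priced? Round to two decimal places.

MRP (SML slope) = (15.46% − 5.87%) / (1.91 − 0.64) = 9.59% / 1.27 = 7.5512%
R_f (intercept) = 5.87% − 0.64 × 7.5512% = 1.0372%
E(R_Varden) = R_f + β × MRP = 1.0372% + 0.56 × 7.5512% = 5.27%

5.27%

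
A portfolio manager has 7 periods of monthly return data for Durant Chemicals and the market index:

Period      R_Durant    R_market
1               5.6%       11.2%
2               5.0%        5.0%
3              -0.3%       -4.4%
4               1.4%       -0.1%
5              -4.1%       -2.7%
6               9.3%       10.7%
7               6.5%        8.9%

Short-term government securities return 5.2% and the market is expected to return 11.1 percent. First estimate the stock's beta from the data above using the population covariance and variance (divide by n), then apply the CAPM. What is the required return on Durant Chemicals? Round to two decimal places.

Mean R_i = (5.6 + 5.0 − 0.3 + 1.4 − 4.1 + 9.3 + 6.5) / 7 = 3.3429%
Mean R_m = (11.2 + 5.0 − 4.4 − 0.1 − 2.7 + 10.7 + 8.9) / 7 = 4.0857%
Σ(R_i − R̄_i)(R_m − R̄_m) = 161.7243  ⇒  Cov = 161.7243 / 7 = 23.1035
Σ(R_m − R̄_m)² = 253.9486  ⇒  Var(R_m) = 253.9486 / 7 = 36.2784
β = Cov / Var(R_m) = 23.1035 / 36.2784 = 0.6368
MRP = 11.1% − 5.2% = 5.90%
E(R) = R_f + β × MRP = 5.2% + 0.6368 × 5.9% = 8.96%

8.96%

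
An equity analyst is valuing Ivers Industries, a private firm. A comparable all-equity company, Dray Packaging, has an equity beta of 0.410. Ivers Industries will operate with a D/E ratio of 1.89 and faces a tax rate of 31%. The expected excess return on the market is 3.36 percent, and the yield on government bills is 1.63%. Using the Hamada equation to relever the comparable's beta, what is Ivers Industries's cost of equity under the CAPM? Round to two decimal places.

β_L = β_U × [1 + (1 − t)(D/E)] = 0.410 × [1 + (1 − 0.31) × 1.89]
    = 0.410 × [1 + 0.69 × 1.89] = 0.410 × 2.3041 = 0.9447
E(R) = R_f + β_L × MRP = 1.63% + 0.9447 × 3.36% = 4.80%

4.80%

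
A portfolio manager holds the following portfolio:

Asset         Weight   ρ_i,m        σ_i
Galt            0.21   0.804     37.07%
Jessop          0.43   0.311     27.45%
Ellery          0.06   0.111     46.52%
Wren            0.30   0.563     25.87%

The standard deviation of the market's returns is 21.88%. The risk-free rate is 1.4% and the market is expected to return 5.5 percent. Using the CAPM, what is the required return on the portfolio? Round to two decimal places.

β_Galt = 0.804 × 37.07% / 21.88% = 1.3622
β_Jessop = 0.311 × 27.45% / 21.88% = 0.3902
β_Ellery = 0.111 × 46.52% / 21.88% = 0.2360
β_Wren = 0.563 × 25.87% / 21.88% = 0.6657
β_P = Σ w_i β_i = 0.21×1.3622 + 0.43×0.3902 + 0.06×0.2360 + 0.30×0.6657 = 0.6677
MRP = 5.5% − 1.4% = 4.10%
E(R_P) = R_f + β_P × MRP = 1.4% + 0.6677 × 4.1% = 4.14%

4.14%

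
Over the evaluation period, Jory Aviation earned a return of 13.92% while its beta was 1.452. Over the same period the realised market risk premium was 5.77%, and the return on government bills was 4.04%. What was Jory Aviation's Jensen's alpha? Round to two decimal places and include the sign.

CAPM benchmark = R_f + β(R_m − R_f) = 4.04% + 1.452 × 5.77% = 12.41804%
α = actual − benchmark = 13.92% − 12.41804% = +1.50%

+1.50%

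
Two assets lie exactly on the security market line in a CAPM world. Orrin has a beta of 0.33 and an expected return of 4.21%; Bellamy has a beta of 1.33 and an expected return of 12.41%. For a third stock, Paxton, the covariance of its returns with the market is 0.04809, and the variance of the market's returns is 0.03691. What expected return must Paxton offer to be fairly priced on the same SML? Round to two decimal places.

12.19%

MRP = (12.41% − 4.21%) / (1.33 − 0.33) = 8.2000%
R_f = 4.21% − 0.33 × 8.2000% = 1.5040%
β_Paxton = Cov / Var(R_m) = 0.04809 / 0.03691 = 1.3029
E(R_Paxton) = R_f + β × MRP = 1.5040% + 1.3029 × 8.2000% = 12.19%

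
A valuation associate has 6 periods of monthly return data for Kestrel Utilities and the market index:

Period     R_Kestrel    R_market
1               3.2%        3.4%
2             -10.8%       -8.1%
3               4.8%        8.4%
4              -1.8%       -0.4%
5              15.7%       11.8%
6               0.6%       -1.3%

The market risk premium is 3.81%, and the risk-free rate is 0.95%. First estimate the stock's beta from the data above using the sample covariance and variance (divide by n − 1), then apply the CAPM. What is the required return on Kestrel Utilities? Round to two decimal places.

5.35%

Mean R_i = (3.2 − 10.8 + 4.8 − 1.8 + 15.7 + 0.6) / 6 = 1.9500%
Mean R_m = (3.4 − 8.1 + 8.4 − 0.4 + 11.8 − 1.3) / 6 = 2.3000%
Σ(R_i − R̄_i)(R_m − R̄_m) = 296.9700  ⇒  Cov = 296.9700 / 5 = 59.3940
Σ(R_m − R̄_m)² = 257.0800  ⇒  Var(R_m) = 257.0800 / 5 = 51.4160
β = Cov / Var(R_m) = 59.3940 / 51.4160 = 1.1552
E(R) = R_f + β × MRP = 0.95% + 1.1552 × 3.81% = 5.35%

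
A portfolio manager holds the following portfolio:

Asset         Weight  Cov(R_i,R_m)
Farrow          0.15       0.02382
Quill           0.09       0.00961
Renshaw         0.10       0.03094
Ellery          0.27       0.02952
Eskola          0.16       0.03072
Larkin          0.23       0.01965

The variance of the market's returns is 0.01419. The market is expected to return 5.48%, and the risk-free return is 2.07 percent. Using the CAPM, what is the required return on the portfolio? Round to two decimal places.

β_Farrow = 0.02382 / 0.01419 = 1.6786
β_Quill = 0.00961 / 0.01419 = 0.6772
β_Renshaw = 0.03094 / 0.01419 = 2.1804
β_Ellery = 0.02952 / 0.01419 = 2.0803
β_Eskola = 0.03072 / 0.01419 = 2.1649
β_Larkin = 0.01965 / 0.01419 = 1.3848
β_P = Σ w_i β_i = 0.15×1.6786 + 0.09×0.6772 + 0.10×2.1804 + 0.27×2.0803 + 0.16×2.1649 + 0.23×1.3848 = 1.7573
MRP = 5.48% − 2.07% = 3.41%
E(R_P) = R_f + β_P × MRP = 2.07% + 1.7573 × 3.41% = 8.06%

8.06%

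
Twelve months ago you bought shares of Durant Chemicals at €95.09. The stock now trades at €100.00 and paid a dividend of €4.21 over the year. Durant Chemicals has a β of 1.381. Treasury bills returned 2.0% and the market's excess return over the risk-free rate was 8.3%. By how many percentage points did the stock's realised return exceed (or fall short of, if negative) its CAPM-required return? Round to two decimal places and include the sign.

Realised HPR = (P1 + D1 − P0) / P0 = (100.00 + 4.21 − 95.09) / 95.09 = 9.12 / 95.09 = 9.5909%
CAPM required = R_f + β·MRP = 2.0% + 1.381 × 8.3% = 13.4623%
α = realised − required = 9.5909% − 13.4623% = -3.87%

-3.87%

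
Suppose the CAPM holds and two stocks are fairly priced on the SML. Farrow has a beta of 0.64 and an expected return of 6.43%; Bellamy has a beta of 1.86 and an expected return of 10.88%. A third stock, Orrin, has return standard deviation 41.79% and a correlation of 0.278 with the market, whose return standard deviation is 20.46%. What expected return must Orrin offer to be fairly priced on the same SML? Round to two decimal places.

6.17%

MRP = (10.88% − 6.43%) / (1.86 − 0.64) = 3.6475%
R_f = 6.43% − 0.64 × 3.6475% = 4.0956%
β_Orrin = ρ·σ_i/σ_m = 0.278 × 41.79 / 20.46 = 0.5678
E(R_Orrin) = R_f + β × MRP = 4.0956% + 0.5678 × 3.6475% = 6.17%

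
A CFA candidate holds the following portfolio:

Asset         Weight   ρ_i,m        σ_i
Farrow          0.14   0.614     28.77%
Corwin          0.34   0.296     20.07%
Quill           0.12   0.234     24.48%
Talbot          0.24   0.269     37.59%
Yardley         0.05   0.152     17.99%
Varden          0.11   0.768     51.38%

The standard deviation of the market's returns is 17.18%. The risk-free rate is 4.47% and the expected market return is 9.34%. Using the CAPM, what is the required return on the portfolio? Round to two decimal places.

β_Farrow = 0.614 × 28.77% / 17.18% = 1.0282
β_Corwin = 0.296 × 20.07% / 17.18% = 0.3458
β_Quill = 0.234 × 24.48% / 17.18% = 0.3334
β_Talbot = 0.269 × 37.59% / 17.18% = 0.5886
β_Yardley = 0.152 × 17.99% / 17.18% = 0.1592
β_Varden = 0.768 × 51.38% / 17.18% = 2.2968
β_P = Σ w_i β_i = 0.14×1.0282 + 0.34×0.3458 + 0.12×0.3334 + 0.24×0.5886 + 0.05×0.1592 + 0.11×2.2968 = 0.7034
MRP = 9.34% − 4.47% = 4.87%
E(R_P) = R_f + β_P × MRP = 4.47% + 0.7034 × 4.87% = 7.90%

7.90%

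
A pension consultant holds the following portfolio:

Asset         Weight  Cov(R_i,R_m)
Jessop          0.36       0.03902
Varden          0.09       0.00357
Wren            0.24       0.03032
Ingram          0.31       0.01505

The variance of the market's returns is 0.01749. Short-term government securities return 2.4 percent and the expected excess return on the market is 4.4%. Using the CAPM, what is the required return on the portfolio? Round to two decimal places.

β_Jessop = 0.03902 / 0.01749 = 2.2310
β_Varden = 0.00357 / 0.01749 = 0.2041
β_Wren = 0.03032 / 0.01749 = 1.7336
β_Ingram = 0.01505 / 0.01749 = 0.8605
β_P = Σ w_i β_i = 0.36×2.2310 + 0.09×0.2041 + 0.24×1.7336 + 0.31×0.8605 = 1.5043
E(R_P) = R_f + β_P × MRP = 2.4% + 1.5043 × 4.4% = 9.02%

9.02%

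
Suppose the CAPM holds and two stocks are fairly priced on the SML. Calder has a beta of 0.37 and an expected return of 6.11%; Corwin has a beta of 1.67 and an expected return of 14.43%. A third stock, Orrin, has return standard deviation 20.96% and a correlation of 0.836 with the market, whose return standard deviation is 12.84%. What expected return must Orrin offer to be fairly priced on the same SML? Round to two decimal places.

12.48%

MRP = (14.43% − 6.11%) / (1.67 − 0.37) = 6.4000%
R_f = 6.11% − 0.37 × 6.4000% = 3.7420%
β_Orrin = ρ·σ_i/σ_m = 0.836 × 20.96 / 12.84 = 1.3647
E(R_Orrin) = R_f + β × MRP = 3.7420% + 1.3647 × 6.4000% = 12.48%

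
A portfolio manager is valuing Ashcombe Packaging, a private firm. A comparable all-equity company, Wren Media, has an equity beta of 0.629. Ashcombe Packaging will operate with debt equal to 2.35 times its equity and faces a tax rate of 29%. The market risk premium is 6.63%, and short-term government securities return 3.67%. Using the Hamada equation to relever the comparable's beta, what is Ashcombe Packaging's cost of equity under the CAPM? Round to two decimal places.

14.80%

β_L = β_U × [1 + (1 − t)(D/E)] = 0.629 × [1 + (1 − 0.29) × 2.35]
    = 0.629 × [1 + 0.71 × 2.35] = 0.629 × 2.6685 = 1.6785
E(R) = R_f + β_L × MRP = 3.67% + 1.6785 × 6.63% = 14.80%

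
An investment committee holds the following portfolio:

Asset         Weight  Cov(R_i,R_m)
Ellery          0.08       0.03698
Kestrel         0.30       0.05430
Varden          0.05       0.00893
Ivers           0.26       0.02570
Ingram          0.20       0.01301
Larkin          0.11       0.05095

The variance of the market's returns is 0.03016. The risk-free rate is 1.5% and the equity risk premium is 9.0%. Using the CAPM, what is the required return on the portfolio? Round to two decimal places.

11.82%

β_Ellery = 0.03698 / 0.03016 = 1.2261
β_Kestrel = 0.05430 / 0.03016 = 1.8004
β_Varden = 0.00893 / 0.03016 = 0.2961
β_Ivers = 0.02570 / 0.03016 = 0.8521
β_Ingram = 0.01301 / 0.03016 = 0.4314
β_Larkin = 0.05095 / 0.03016 = 1.6893
β_P = Σ w_i β_i = 0.08×1.2261 + 0.30×1.8004 + 0.05×0.2961 + 0.26×0.8521 + 0.20×0.4314 + 0.11×1.6893 = 1.1467
E(R_P) = R_f + β_P × MRP = 1.5% + 1.1467 × 9.0% = 11.82%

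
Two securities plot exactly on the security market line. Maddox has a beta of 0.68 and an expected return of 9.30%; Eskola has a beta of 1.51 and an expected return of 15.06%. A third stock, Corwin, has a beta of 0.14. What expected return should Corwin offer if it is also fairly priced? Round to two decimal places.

MRP (SML slope) = (15.06% − 9.30%) / (1.51 − 0.68) = 5.76% / 0.83 = 6.9398%
R_f (intercept) = 9.30% − 0.68 × 6.9398% = 4.5809%
E(R_Corwin) = R_f + β × MRP = 4.5809% + 0.14 × 6.9398% = 5.55%

5.55%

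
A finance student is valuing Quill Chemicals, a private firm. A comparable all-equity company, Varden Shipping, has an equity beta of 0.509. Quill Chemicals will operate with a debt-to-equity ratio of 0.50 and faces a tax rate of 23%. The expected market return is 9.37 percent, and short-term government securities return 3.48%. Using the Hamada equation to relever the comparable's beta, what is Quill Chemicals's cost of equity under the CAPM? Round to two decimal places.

β_L = β_U × [1 + (1 − t)(D/E)] = 0.509 × [1 + (1 − 0.23) × 0.50]
    = 0.509 × [1 + 0.77 × 0.50] = 0.509 × 1.3850 = 0.7050
MRP = 9.37% − 3.48% = 5.89%
E(R) = R_f + β_L × MRP = 3.48% + 0.7050 × 5.89% = 7.63%

7.63%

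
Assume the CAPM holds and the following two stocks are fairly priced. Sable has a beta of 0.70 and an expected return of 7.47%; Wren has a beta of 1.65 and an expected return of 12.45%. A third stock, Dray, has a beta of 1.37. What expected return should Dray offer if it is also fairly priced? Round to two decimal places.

MRP (SML slope) = (12.45% − 7.47%) / (1.65 − 0.70) = 4.98% / 0.95 = 5.2421%
R_f (intercept) = 7.47% − 0.70 × 5.2421% = 3.8005%
E(R_Dray) = R_f + β × MRP = 3.8005% + 1.37 × 5.2421% = 10.98%

10.98%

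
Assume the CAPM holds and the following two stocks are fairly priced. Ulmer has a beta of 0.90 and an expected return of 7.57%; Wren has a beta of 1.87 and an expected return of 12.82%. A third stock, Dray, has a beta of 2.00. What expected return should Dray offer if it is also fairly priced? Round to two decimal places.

13.52%

MRP (SML slope) = (12.82% − 7.57%) / (1.87 − 0.90) = 5.25% / 0.97 = 5.4124%
R_f (intercept) = 7.57% − 0.90 × 5.4124% = 2.6988%
E(R_Dray) = R_f + β × MRP = 2.6988% + 2.00 × 5.4124% = 13.52%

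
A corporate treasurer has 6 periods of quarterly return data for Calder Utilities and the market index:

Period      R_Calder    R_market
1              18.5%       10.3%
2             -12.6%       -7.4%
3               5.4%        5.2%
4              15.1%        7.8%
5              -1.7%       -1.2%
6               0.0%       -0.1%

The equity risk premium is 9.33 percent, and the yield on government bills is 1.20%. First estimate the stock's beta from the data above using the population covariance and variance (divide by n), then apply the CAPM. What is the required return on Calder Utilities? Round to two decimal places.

Mean R_i = (18.5 − 12.6 + 5.4 + 15.1 − 1.7 + 0.0) / 6 = 4.1167%
Mean R_m = (10.3 − 7.4 + 5.2 + 7.8 − 1.2 − 0.1) / 6 = 2.4333%
Σ(R_i − R̄_i)(R_m − R̄_m) = 371.5867  ⇒  Cov = 371.5867 / 6 = 61.9311
Σ(R_m − R̄_m)² = 214.6533  ⇒  Var(R_m) = 214.6533 / 6 = 35.7756
β = Cov / Var(R_m) = 61.9311 / 35.7756 = 1.7311
E(R) = R_f + β × MRP = 1.20% + 1.7311 × 9.33% = 17.35%

17.35%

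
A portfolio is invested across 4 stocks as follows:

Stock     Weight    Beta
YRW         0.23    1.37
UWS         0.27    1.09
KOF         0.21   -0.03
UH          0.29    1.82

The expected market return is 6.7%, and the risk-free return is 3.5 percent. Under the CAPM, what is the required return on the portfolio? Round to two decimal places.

7.12%

β_P = Σ w_i β_i = 0.23×1.37 + 0.27×1.09 + 0.21×-0.03 + 0.29×1.82 = 1.1309
MRP = 6.7% − 3.5% = 3.20%
E(R_P) = R_f + β_P × MRP = 3.5% + 1.1309 × 3.2% = 7.12%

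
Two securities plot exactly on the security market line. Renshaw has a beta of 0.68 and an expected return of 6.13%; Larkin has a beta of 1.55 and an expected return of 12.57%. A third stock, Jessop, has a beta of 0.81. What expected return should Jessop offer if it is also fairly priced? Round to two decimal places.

MRP (SML slope) = (12.57% − 6.13%) / (1.55 − 0.68) = 6.44% / 0.87 = 7.4023%
R_f (intercept) = 6.13% − 0.68 × 7.4023% = 1.0964%
E(R_Jessop) = R_f + β × MRP = 1.0964% + 0.81 × 7.4023% = 7.09%

7.09%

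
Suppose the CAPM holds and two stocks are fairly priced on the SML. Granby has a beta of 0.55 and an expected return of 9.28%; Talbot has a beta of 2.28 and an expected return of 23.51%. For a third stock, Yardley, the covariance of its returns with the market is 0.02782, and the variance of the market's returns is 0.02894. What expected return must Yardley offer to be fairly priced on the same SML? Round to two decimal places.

12.66%

MRP = (23.51% − 9.28%) / (2.28 − 0.55) = 8.2254%
R_f = 9.28% − 0.55 × 8.2254% = 4.7560%
β_Yardley = Cov / Var(R_m) = 0.02782 / 0.02894 = 0.9613
E(R_Yardley) = R_f + β × MRP = 4.7560% + 0.9613 × 8.2254% = 12.66%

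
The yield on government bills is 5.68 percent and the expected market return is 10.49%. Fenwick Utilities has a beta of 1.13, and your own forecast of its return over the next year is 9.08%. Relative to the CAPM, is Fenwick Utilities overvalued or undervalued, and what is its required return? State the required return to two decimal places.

MRP = 10.49% − 5.68% = 4.81%
Required return = R_f + β·MRP = 5.68% + 1.13 × 4.81% = 11.12%
Forecast 9.08% < required 11.12% → the stock plots below the SML → overvalued.

Overvalued; required return 11.12%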